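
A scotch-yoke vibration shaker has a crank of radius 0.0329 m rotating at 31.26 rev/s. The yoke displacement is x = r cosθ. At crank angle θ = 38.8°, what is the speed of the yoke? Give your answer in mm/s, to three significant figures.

4050

ω = 196.4 rad/s (from 31.26 rev/s).
x = r cosθ ⇒ ẋ = −rω sinθ.
|v| = rω|sinθ| = 0.0329·196.4·|sin 38.8°| = 4.0491 m/s = 4049.1 mm/s.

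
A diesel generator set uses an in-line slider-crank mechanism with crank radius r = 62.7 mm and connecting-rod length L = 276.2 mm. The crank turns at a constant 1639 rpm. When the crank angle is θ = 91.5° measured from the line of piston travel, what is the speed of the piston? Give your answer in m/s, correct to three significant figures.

ω = 2π·1639/60 = 171.6 rad/s
For an in-line slider-crank, x = r cosθ + √(L² − r² sin²θ), so v = −rω sinθ·[1 + r cosθ/√(L² − r² sin²θ)].
With r = 0.0627 m, L = 0.2762 m, θ = 91.5°: √(L² − r² sin²θ) = 0.26899 m.
v = −0.0627·171.6·0.99966·[1 + 0.0627·-0.02618/0.26899] = -10.692 m/s.
|v| = 10.692 m/s.

10.7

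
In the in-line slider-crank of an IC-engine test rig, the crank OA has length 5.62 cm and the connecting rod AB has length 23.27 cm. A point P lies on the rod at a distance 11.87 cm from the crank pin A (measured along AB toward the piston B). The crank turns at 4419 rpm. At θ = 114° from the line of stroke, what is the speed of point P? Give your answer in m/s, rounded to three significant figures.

ω = 462.8 rad/s.  Crank-pin speed |V_A| = rω = 26.007 m/s, perpendicular to OA.
Rod angle: sinφ = −(r/L) sinθ ⇒ φ = -12.746°; ω_rod = −rω cosθ/√(L²−r²sin²θ) = +46.606 rad/s.
V_P = V_A + ω_rod × AP, with AP = 0.1187 m along the rod.
Components: V_Px = −rω sinθ − a·ω_rod·sinφ = -22.538 m/s;  V_Py = rω cosθ + a·ω_rod·cosφ = -5.1822 m/s.
|V_P| = √(V_Px² + V_Py²) = 23.126 m/s.

23.1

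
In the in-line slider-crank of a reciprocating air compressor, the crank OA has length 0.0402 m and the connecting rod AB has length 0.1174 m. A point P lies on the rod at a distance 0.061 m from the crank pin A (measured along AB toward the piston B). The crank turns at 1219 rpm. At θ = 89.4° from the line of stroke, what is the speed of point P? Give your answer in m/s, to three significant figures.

5.14

ω = 127.7 rad/s.  Crank-pin speed |V_A| = rω = 5.1317 m/s, perpendicular to OA.
Rod angle: sinφ = −(r/L) sinθ ⇒ φ = -20.023°; ω_rod = −rω cosθ/√(L²−r²sin²θ) = -0.48718 rad/s.
V_P = V_A + ω_rod × AP, with AP = 0.061 m along the rod.
Components: V_Px = −rω sinθ − a·ω_rod·sinφ = -5.1416 m/s;  V_Py = rω cosθ + a·ω_rod·cosφ = +0.025816 m/s.
|V_P| = √(V_Px² + V_Py²) = 5.1416 m/s.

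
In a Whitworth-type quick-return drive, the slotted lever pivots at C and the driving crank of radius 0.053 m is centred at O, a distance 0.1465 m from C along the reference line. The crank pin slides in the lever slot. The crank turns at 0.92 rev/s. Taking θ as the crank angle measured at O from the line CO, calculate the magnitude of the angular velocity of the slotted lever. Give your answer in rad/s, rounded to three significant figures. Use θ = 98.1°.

0.449

ω = 5.781 rad/s (from 0.92 rev/s).
Crank pin A relative to C: A = (d + r cosθ, r sinθ); lever angle φ = atan2(r sinθ, d + r cosθ).
Differentiating tanφ: φ̇ = rω(d cosθ + r)/(d² + r² + 2dr cosθ).
d² + r² + 2dr cosθ = |CA|² = 0.0220832 m²;  d cosθ + r = +0.032358 m.
|ω_lever| = |0.053·5.781·+0.032358| / 0.0220832 = 0.44891 rad/s.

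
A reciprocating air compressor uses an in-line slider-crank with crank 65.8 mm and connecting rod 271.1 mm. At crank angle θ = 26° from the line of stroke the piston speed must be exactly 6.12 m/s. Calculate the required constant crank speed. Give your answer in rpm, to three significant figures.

For an in-line slider-crank, |v_piston| = rω|sinθ|·[1 + r cosθ/√(L² − r² sin²θ)].
With r = 0.0658 m, L = 0.2711 m, θ = 26°: the bracketed kinematic factor |dx/dθ| = 0.035173 m.
ω = v/|dx/dθ| = 6.12/0.035173 = 174 rad/s.
N = 60ω/(2π) = 1661.5 rpm.

1660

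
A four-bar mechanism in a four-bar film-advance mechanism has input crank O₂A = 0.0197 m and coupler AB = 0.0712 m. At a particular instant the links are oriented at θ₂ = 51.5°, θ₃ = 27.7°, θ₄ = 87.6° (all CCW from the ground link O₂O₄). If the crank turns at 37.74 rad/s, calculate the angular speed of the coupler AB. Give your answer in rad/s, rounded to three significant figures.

7.11

ω₂ = 37.74 rad/s
Differentiating the loop-closure r₂e^{iθ₂}+r₃e^{iθ₃}=r₁+r₄e^{iθ₄} gives r₂ω₂e^{iθ₂}+r₃ω₃e^{iθ₃}=r₄ω₄e^{iθ₄}.
Eliminating the other unknown: ω₃ = r₂ω₂ sin(θ₄−θ₂) / [r₃ sin(θ₃−θ₄)].
Numerator sine = +0.58920; denominator sine = -0.86515.
Result = 0.0197·37.74·(+0.58920) / (0.0712·(-0.86515)) = -7.1114 rad/s; magnitude 7.1114 rad/s.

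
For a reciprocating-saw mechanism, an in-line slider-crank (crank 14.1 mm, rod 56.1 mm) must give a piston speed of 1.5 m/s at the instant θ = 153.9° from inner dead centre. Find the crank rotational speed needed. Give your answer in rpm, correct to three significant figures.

2990

For an in-line slider-crank, |v_piston| = rω|sinθ|·[1 + r cosθ/√(L² − r² sin²θ)].
With r = 0.0141 m, L = 0.0561 m, θ = 153.9°: the bracketed kinematic factor |dx/dθ| = 0.0047944 m.
ω = v/|dx/dθ| = 1.5/0.0047944 = 312.86 rad/s.
N = 60ω/(2π) = 2987.6 rpm.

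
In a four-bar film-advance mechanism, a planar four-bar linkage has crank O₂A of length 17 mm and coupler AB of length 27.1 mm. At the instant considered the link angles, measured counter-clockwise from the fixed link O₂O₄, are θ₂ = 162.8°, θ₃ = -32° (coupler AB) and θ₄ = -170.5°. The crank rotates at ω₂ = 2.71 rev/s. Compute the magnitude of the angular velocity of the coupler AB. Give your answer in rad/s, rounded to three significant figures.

7.24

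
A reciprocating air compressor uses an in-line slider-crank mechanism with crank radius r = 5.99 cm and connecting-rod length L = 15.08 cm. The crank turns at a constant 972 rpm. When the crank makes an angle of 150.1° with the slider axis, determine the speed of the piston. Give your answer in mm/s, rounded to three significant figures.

ω = 2π·972/60 = 101.8 rad/s
For an in-line slider-crank, x = r cosθ + √(L² − r² sin²θ), so v = −rω sinθ·[1 + r cosθ/√(L² − r² sin²θ)].
With r = 0.0599 m, L = 0.1508 m, θ = 150.1°: √(L² − r² sin²θ) = 0.14781 m.
v = −0.0599·101.8·0.49849·[1 + 0.0599·-0.86690/0.14781] = -1.9716 m/s.
|v| = 1.9716 m/s = 1971.6 mm/s.

1970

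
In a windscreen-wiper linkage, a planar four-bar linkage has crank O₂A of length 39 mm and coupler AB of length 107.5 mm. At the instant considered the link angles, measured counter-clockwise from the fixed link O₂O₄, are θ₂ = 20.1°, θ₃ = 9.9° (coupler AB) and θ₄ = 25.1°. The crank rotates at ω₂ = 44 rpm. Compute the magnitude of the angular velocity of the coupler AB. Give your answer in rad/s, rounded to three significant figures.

ω₂ = 4.608 rad/s (from 44 rpm).
Differentiating the loop-closure r₂e^{iθ₂}+r₃e^{iθ₃}=r₁+r₄e^{iθ₄} gives r₂ω₂e^{iθ₂}+r₃ω₃e^{iθ₃}=r₄ω₄e^{iθ₄}.
Eliminating the other unknown: ω₃ = r₂ω₂ sin(θ₄−θ₂) / [r₃ sin(θ₃−θ₄)].
Numerator sine = +0.08716; denominator sine = -0.26219.
Result = 0.039·4.608·(+0.08716) / (0.1075·(-0.26219)) = -0.55567 rad/s; magnitude 0.55567 rad/s.

0.556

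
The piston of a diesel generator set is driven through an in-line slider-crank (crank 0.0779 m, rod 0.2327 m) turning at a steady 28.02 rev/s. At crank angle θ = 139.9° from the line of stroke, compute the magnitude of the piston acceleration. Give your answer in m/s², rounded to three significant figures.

1680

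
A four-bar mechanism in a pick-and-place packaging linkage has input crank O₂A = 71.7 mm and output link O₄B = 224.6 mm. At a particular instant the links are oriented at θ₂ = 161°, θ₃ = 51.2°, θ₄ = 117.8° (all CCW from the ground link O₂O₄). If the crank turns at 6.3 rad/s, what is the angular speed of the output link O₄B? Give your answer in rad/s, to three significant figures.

2.06

ω₂ = 6.3 rad/s
Differentiating the loop-closure r₂e^{iθ₂}+r₃e^{iθ₃}=r₁+r₄e^{iθ₄} gives r₂ω₂e^{iθ₂}+r₃ω₃e^{iθ₃}=r₄ω₄e^{iθ₄}.
Eliminating the other unknown: ω₄ = r₂ω₂ sin(θ₂−θ₃) / [r₄ sin(θ₄−θ₃)].
Numerator sine = +0.94088; denominator sine = +0.91775.
Result = 0.0717·6.3·(+0.94088) / (0.2246·(+0.91775)) = +2.0619 rad/s; magnitude 2.0619 rad/s.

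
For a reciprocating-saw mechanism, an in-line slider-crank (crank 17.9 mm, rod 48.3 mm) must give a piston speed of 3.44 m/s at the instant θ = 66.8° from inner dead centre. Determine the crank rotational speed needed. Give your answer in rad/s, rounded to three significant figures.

For an in-line slider-crank, |v_piston| = rω|sinθ|·[1 + r cosθ/√(L² − r² sin²θ)].
With r = 0.0179 m, L = 0.0483 m, θ = 66.8°: the bracketed kinematic factor |dx/dθ| = 0.019007 m.
ω = v/|dx/dθ| = 3.44/0.019007 = 180.98 rad/s.

181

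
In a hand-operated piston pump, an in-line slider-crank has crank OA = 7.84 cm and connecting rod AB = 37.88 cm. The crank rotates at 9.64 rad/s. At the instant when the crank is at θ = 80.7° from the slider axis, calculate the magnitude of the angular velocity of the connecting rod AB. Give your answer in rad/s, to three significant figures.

ω = 9.64 rad/s
The rod makes angle φ with the slider axis where L sinφ = r sinθ; differentiating, L cosφ·φ̇ = r ω cosθ.
L cosφ = √(L² − r² sin²θ) = 0.37081 m.
|ω_rod| = r ω |cosθ| / √(L² − r² sin²θ) = 0.0784·9.64·0.16160/0.37081 = 0.32937 rad/s.

0.329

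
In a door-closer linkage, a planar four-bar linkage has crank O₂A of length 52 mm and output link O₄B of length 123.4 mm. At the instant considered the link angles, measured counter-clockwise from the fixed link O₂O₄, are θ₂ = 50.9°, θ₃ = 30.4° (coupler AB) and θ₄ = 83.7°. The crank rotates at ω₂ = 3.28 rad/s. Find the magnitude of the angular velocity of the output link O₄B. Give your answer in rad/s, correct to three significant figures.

0.604

ω₂ = 3.28 rad/s
Differentiating the loop-closure r₂e^{iθ₂}+r₃e^{iθ₃}=r₁+r₄e^{iθ₄} gives r₂ω₂e^{iθ₂}+r₃ω₃e^{iθ₃}=r₄ω₄e^{iθ₄}.
Eliminating the other unknown: ω₄ = r₂ω₂ sin(θ₂−θ₃) / [r₄ sin(θ₄−θ₃)].
Numerator sine = +0.35021; denominator sine = +0.80178.
Result = 0.052·3.28·(+0.35021) / (0.1234·(+0.80178)) = +0.60372 rad/s; magnitude 0.60372 rad/s.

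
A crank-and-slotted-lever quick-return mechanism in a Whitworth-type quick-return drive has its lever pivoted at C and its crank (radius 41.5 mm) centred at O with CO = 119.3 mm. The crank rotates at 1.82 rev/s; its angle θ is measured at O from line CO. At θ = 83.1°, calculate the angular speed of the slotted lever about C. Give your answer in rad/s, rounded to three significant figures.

ω = 11.44 rad/s (from 1.82 rev/s).
Crank pin A relative to C: A = (d + r cosθ, r sinθ); lever angle φ = atan2(r sinθ, d + r cosθ).
Differentiating tanφ: φ̇ = rω(d cosθ + r)/(d² + r² + 2dr cosθ).
d² + r² + 2dr cosθ = |CA|² = 0.0171443 m²;  d cosθ + r = +0.055832 m.
|ω_lever| = |0.0415·11.44·+0.055832| / 0.0171443 = 1.5455 rad/s.

1.55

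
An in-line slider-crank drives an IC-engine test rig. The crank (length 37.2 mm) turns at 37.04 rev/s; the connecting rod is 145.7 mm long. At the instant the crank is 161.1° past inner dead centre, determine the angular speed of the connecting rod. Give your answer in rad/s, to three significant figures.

56.4

ω = 232.7 rad/s (converted from 37.04 rev/s).
The rod makes angle φ with the slider axis where L sinφ = r sinθ; differentiating, L cosφ·φ̇ = r ω cosθ.
L cosφ = √(L² − r² sin²θ) = 0.1452 m.
|ω_rod| = r ω |cosθ| / √(L² − r² sin²θ) = 0.0372·232.7·0.94609/0.1452 = 56.41 rad/s.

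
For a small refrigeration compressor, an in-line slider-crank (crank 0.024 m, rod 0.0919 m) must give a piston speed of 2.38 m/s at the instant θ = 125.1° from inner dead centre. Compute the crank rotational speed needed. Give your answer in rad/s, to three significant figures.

For an in-line slider-crank, |v_piston| = rω|sinθ|·[1 + r cosθ/√(L² − r² sin²θ)].
With r = 0.024 m, L = 0.0919 m, θ = 125.1°: the bracketed kinematic factor |dx/dθ| = 0.016617 m.
ω = v/|dx/dθ| = 2.38/0.016617 = 143.22 rad/s.

143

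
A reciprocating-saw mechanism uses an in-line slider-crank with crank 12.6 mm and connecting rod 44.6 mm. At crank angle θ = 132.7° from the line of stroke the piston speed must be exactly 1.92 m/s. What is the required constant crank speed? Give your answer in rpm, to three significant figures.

For an in-line slider-crank, |v_piston| = rω|sinθ|·[1 + r cosθ/√(L² − r² sin²θ)].
With r = 0.0126 m, L = 0.0446 m, θ = 132.7°: the bracketed kinematic factor |dx/dθ| = 0.0074463 m.
ω = v/|dx/dθ| = 1.92/0.0074463 = 257.85 rad/s.
N = 60ω/(2π) = 2462.2 rpm.

2460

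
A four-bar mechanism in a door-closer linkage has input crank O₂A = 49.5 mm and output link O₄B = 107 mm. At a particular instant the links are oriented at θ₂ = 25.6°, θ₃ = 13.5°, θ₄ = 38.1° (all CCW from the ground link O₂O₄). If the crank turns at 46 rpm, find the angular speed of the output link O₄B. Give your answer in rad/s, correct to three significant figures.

1.12

ω₂ = 4.817 rad/s (from 46 rpm).
Differentiating the loop-closure r₂e^{iθ₂}+r₃e^{iθ₃}=r₁+r₄e^{iθ₄} gives r₂ω₂e^{iθ₂}+r₃ω₃e^{iθ₃}=r₄ω₄e^{iθ₄}.
Eliminating the other unknown: ω₄ = r₂ω₂ sin(θ₂−θ₃) / [r₄ sin(θ₄−θ₃)].
Numerator sine = +0.20962; denominator sine = +0.41628.
Result = 0.0495·4.817·(+0.20962) / (0.107·(+0.41628)) = +1.1222 rad/s; magnitude 1.1222 rad/s.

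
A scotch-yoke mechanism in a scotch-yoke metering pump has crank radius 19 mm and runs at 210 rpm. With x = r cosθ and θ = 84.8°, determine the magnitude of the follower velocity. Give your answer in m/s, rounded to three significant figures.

0.416

ω = 21.99 rad/s (from 210 rpm).
x = r cosθ ⇒ ẋ = −rω sinθ.
|v| = rω|sinθ| = 0.019·21.99·|sin 84.8°| = 0.41611 m/s.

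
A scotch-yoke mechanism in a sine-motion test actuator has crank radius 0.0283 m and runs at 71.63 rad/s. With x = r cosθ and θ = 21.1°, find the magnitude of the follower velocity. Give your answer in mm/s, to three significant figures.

730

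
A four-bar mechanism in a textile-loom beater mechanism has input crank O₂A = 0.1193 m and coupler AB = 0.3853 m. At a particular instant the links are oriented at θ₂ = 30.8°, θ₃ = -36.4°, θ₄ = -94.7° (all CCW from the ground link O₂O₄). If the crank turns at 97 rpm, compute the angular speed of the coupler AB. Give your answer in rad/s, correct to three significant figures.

ω₂ = 10.16 rad/s (from 97 rpm).
Differentiating the loop-closure r₂e^{iθ₂}+r₃e^{iθ₃}=r₁+r₄e^{iθ₄} gives r₂ω₂e^{iθ₂}+r₃ω₃e^{iθ₃}=r₄ω₄e^{iθ₄}.
Eliminating the other unknown: ω₃ = r₂ω₂ sin(θ₄−θ₂) / [r₃ sin(θ₃−θ₄)].
Numerator sine = -0.81412; denominator sine = +0.85081.
Result = 0.1193·10.16·(-0.81412) / (0.3853·(+0.85081)) = -3.0095 rad/s; magnitude 3.0095 rad/s.

3.01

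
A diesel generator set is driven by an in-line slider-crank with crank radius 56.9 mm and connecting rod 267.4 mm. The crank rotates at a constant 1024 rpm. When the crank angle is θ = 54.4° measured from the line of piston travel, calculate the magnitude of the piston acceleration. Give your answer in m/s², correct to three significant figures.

337

ω = 2π·1024/60 = 107.2 rad/s
x(θ) = r cosθ + √(L² − r² sin²θ); with ω constant, a = ω²·d²x/dθ².
d²x/dθ² = −r cosθ − r²(cos2θ)/√u − r⁴ sin²2θ/(4u^{3/2}),  u = L² − r² sin²θ = 0.0693623 m².
Substituting r = 0.0569 m, L = 0.2674 m, θ = 54.4°: d²x/dθ² = -0.02929 m.
a = ω²·d²x/dθ² = (107.2)²·(-0.02929) = -336.8 m/s²;  |a| = 336.8 m/s².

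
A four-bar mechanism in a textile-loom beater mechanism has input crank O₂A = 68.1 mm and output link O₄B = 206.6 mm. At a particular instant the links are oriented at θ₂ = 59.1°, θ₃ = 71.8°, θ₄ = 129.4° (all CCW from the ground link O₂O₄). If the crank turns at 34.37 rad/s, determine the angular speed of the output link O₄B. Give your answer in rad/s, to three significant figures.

ω₂ = 34.37 rad/s
Differentiating the loop-closure r₂e^{iθ₂}+r₃e^{iθ₃}=r₁+r₄e^{iθ₄} gives r₂ω₂e^{iθ₂}+r₃ω₃e^{iθ₃}=r₄ω₄e^{iθ₄}.
Eliminating the other unknown: ω₄ = r₂ω₂ sin(θ₂−θ₃) / [r₄ sin(θ₄−θ₃)].
Numerator sine = -0.21985; denominator sine = +0.84433.
Result = 0.0681·34.37·(-0.21985) / (0.2066·(+0.84433)) = -2.9499 rad/s; magnitude 2.9499 rad/s.

2.95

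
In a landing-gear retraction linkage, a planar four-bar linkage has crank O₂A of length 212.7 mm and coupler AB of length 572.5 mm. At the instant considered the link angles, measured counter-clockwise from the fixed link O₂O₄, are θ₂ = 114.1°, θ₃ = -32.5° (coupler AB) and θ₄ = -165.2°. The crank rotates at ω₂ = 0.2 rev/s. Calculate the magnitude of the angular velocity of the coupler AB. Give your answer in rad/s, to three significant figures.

ω₂ = 1.257 rad/s (from 0.2 rev/s).
Differentiating the loop-closure r₂e^{iθ₂}+r₃e^{iθ₃}=r₁+r₄e^{iθ₄} gives r₂ω₂e^{iθ₂}+r₃ω₃e^{iθ₃}=r₄ω₄e^{iθ₄}.
Eliminating the other unknown: ω₃ = r₂ω₂ sin(θ₄−θ₂) / [r₃ sin(θ₃−θ₄)].
Numerator sine = +0.98686; denominator sine = +0.73491.
Result = 0.2127·1.257·(+0.98686) / (0.5725·(+0.73491)) = +0.62693 rad/s; magnitude 0.62693 rad/s.

0.627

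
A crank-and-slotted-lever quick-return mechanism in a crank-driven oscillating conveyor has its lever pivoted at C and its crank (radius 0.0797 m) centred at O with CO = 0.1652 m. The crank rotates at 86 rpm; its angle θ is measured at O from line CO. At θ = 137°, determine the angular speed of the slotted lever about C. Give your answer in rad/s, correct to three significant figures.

2.05

ω = 9.006 rad/s (from 86 rpm).
Crank pin A relative to C: A = (d + r cosθ, r sinθ); lever angle φ = atan2(r sinθ, d + r cosθ).
Differentiating tanφ: φ̇ = rω(d cosθ + r)/(d² + r² + 2dr cosθ).
d² + r² + 2dr cosθ = |CA|² = 0.0143845 m²;  d cosθ + r = -0.04112 m.
|ω_lever| = |0.0797·9.006·-0.04112| / 0.0143845 = 2.0518 rad/s.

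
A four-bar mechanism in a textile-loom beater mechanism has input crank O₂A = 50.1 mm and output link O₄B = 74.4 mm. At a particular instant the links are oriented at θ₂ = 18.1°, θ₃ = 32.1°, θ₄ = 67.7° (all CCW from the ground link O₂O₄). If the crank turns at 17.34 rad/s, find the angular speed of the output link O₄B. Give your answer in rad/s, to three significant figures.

4.85

ω₂ = 17.34 rad/s
Differentiating the loop-closure r₂e^{iθ₂}+r₃e^{iθ₃}=r₁+r₄e^{iθ₄} gives r₂ω₂e^{iθ₂}+r₃ω₃e^{iθ₃}=r₄ω₄e^{iθ₄}.
Eliminating the other unknown: ω₄ = r₂ω₂ sin(θ₂−θ₃) / [r₄ sin(θ₄−θ₃)].
Numerator sine = -0.24192; denominator sine = +0.58212.
Result = 0.0501·17.34·(-0.24192) / (0.0744·(+0.58212)) = -4.8526 rad/s; magnitude 4.8526 rad/s.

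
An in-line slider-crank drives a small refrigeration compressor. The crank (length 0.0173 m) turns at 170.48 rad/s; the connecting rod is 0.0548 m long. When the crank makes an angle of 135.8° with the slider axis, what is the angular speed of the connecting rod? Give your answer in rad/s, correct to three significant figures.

39.6

ω = 170.5 rad/s
The rod makes angle φ with the slider axis where L sinφ = r sinθ; differentiating, L cosφ·φ̇ = r ω cosθ.
L cosφ = √(L² − r² sin²θ) = 0.053456 m.
|ω_rod| = r ω |cosθ| / √(L² − r² sin²θ) = 0.0173·170.5·0.71691/0.053456 = 39.554 rad/s.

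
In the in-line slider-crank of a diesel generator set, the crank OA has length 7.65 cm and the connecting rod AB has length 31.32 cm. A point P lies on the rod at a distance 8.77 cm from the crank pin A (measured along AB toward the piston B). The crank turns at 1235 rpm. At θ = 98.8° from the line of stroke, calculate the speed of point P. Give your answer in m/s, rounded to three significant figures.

ω = 129.3 rad/s.  Crank-pin speed |V_A| = rω = 9.8937 m/s, perpendicular to OA.
Rod angle: sinφ = −(r/L) sinθ ⇒ φ = -13.968°; ω_rod = −rω cosθ/√(L²−r²sin²θ) = +4.9799 rad/s.
V_P = V_A + ω_rod × AP, with AP = 0.0877 m along the rod.
Components: V_Px = −rω sinθ − a·ω_rod·sinφ = -9.6718 m/s;  V_Py = rω cosθ + a·ω_rod·cosφ = -1.0898 m/s.
|V_P| = √(V_Px² + V_Py²) = 9.733 m/s.

9.73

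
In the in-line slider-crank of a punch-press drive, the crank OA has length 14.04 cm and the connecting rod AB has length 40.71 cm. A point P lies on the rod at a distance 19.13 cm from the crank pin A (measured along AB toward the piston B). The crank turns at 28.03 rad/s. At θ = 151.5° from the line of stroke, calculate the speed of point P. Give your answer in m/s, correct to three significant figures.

2.44

ω = 28.03 rad/s.  Crank-pin speed |V_A| = rω = 3.9354 m/s, perpendicular to OA.
Rod angle: sinφ = −(r/L) sinθ ⇒ φ = -9.472°; ω_rod = −rω cosθ/√(L²−r²sin²θ) = +8.6129 rad/s.
V_P = V_A + ω_rod × AP, with AP = 0.1913 m along the rod.
Components: V_Px = −rω sinθ − a·ω_rod·sinφ = -1.6067 m/s;  V_Py = rω cosθ + a·ω_rod·cosφ = -1.8333 m/s.
|V_P| = √(V_Px² + V_Py²) = 2.4377 m/s.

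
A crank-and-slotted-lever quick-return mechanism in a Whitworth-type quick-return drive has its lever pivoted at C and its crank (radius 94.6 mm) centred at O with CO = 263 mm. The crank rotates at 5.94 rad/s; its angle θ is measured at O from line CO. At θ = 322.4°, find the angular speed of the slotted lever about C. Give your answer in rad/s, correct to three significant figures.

1.45

ω = 5.94 rad/s
Crank pin A relative to C: A = (d + r cosθ, r sinθ); lever angle φ = atan2(r sinθ, d + r cosθ).
Differentiating tanφ: φ̇ = rω(d cosθ + r)/(d² + r² + 2dr cosθ).
d² + r² + 2dr cosθ = |CA|² = 0.117542 m²;  d cosθ + r = +0.30297 m.
|ω_lever| = |0.0946·5.94·+0.30297| / 0.117542 = 1.4484 rad/s.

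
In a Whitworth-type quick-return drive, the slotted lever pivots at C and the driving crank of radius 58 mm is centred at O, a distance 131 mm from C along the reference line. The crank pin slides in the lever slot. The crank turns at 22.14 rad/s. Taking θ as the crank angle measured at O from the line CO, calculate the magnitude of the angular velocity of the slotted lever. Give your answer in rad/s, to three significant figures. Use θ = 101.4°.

2.35

ω = 22.14 rad/s
Crank pin A relative to C: A = (d + r cosθ, r sinθ); lever angle φ = atan2(r sinθ, d + r cosθ).
Differentiating tanφ: φ̇ = rω(d cosθ + r)/(d² + r² + 2dr cosθ).
d² + r² + 2dr cosθ = |CA|² = 0.0175214 m²;  d cosθ + r = +0.032107 m.
|ω_lever| = |0.058·22.14·+0.032107| / 0.0175214 = 2.3531 rad/s.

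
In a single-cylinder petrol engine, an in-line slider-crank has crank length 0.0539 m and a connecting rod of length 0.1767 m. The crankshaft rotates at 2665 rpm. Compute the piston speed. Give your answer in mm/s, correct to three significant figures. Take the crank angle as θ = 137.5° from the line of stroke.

7830

ω = 2π·2665/60 = 279.1 rad/s
For an in-line slider-crank, x = r cosθ + √(L² − r² sin²θ), so v = −rω sinθ·[1 + r cosθ/√(L² − r² sin²θ)].
With r = 0.0539 m, L = 0.1767 m, θ = 137.5°: √(L² − r² sin²θ) = 0.17291 m.
v = −0.0539·279.1·0.67559·[1 + 0.0539·-0.73728/0.17291] = -7.8268 m/s.
|v| = 7.8268 m/s = 7826.8 mm/s.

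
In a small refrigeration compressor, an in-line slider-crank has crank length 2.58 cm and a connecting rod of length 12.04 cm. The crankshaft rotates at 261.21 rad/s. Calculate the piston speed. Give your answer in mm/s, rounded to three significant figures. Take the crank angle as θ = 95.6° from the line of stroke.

6560

ω = 261.2 rad/s
For an in-line slider-crank, x = r cosθ + √(L² − r² sin²θ), so v = −rω sinθ·[1 + r cosθ/√(L² − r² sin²θ)].
With r = 0.0258 m, L = 0.1204 m, θ = 95.6°: √(L² − r² sin²θ) = 0.11763 m.
v = −0.0258·261.2·0.99523·[1 + 0.0258·-0.09758/0.11763] = -6.5635 m/s.
|v| = 6.5635 m/s = 6563.5 mm/s.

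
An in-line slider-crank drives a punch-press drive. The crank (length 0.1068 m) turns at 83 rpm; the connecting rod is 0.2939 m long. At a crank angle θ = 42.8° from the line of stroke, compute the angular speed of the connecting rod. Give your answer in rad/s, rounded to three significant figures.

2.39

ω = 8.692 rad/s (converted from 83 rpm).
The rod makes angle φ with the slider axis where L sinφ = r sinθ; differentiating, L cosφ·φ̇ = r ω cosθ.
L cosφ = √(L² − r² sin²θ) = 0.2848 m.
|ω_rod| = r ω |cosθ| / √(L² − r² sin²θ) = 0.1068·8.692·0.73373/0.2848 = 2.3915 rad/s.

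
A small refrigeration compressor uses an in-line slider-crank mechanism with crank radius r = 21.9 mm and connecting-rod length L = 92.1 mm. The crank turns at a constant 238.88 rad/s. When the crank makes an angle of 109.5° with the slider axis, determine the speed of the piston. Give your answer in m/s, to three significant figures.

4.53

ω = 238.9 rad/s
For an in-line slider-crank, x = r cosθ + √(L² − r² sin²θ), so v = −rω sinθ·[1 + r cosθ/√(L² − r² sin²θ)].
With r = 0.0219 m, L = 0.0921 m, θ = 109.5°: √(L² − r² sin²θ) = 0.089757 m.
v = −0.0219·238.9·0.94264·[1 + 0.0219·-0.33381/0.089757] = -4.5298 m/s.
|v| = 4.5298 m/s.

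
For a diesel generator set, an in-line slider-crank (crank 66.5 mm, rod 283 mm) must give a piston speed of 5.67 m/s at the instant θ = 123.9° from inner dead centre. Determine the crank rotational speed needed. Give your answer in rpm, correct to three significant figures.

1130

For an in-line slider-crank, |v_piston| = rω|sinθ|·[1 + r cosθ/√(L² − r² sin²θ)].
With r = 0.0665 m, L = 0.283 m, θ = 123.9°: the bracketed kinematic factor |dx/dθ| = 0.04782 m.
ω = v/|dx/dθ| = 5.67/0.04782 = 118.57 rad/s.
N = 60ω/(2π) = 1132.3 rpm.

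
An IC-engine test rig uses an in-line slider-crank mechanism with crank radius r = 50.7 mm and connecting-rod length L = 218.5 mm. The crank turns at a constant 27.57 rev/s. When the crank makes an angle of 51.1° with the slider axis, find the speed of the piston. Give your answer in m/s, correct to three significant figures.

ω = 2π·27.6 = 173.2 rad/s
For an in-line slider-crank, x = r cosθ + √(L² − r² sin²θ), so v = −rω sinθ·[1 + r cosθ/√(L² − r² sin²θ)].
With r = 0.0507 m, L = 0.2185 m, θ = 51.1°: √(L² − r² sin²θ) = 0.21491 m.
v = −0.0507·173.2·0.77824·[1 + 0.0507·0.62796/0.21491] = -7.8476 m/s.
|v| = 7.8476 m/s.

7.85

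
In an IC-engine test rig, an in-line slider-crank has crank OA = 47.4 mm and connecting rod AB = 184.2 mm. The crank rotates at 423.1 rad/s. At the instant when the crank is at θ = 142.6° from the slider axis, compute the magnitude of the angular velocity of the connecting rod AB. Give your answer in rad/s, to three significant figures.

ω = 423.1 rad/s
The rod makes angle φ with the slider axis where L sinφ = r sinθ; differentiating, L cosφ·φ̇ = r ω cosθ.
L cosφ = √(L² − r² sin²θ) = 0.18194 m.
|ω_rod| = r ω |cosθ| / √(L² − r² sin²θ) = 0.0474·423.1·0.79441/0.18194 = 87.569 rad/s.

87.6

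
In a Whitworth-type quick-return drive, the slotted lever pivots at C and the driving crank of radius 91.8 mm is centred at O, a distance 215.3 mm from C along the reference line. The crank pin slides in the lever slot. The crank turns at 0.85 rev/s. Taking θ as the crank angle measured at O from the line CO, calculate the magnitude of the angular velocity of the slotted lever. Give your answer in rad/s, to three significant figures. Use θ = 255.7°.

ω = 5.341 rad/s (from 0.85 rev/s).
Crank pin A relative to C: A = (d + r cosθ, r sinθ); lever angle φ = atan2(r sinθ, d + r cosθ).
Differentiating tanφ: φ̇ = rω(d cosθ + r)/(d² + r² + 2dr cosθ).
d² + r² + 2dr cosθ = |CA|² = 0.0450177 m²;  d cosθ + r = +0.038621 m.
|ω_lever| = |0.0918·5.341·+0.038621| / 0.0450177 = 0.42061 rad/s.

0.421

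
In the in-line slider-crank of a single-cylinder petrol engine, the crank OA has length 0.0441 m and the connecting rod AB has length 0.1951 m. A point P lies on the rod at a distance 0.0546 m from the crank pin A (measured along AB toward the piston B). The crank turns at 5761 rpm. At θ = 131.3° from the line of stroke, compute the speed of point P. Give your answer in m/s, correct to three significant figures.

22.9

ω = 603.3 rad/s.  Crank-pin speed |V_A| = rω = 26.605 m/s, perpendicular to OA.
Rod angle: sinφ = −(r/L) sinθ ⇒ φ = -9.777°; ω_rod = −rω cosθ/√(L²−r²sin²θ) = +91.329 rad/s.
V_P = V_A + ω_rod × AP, with AP = 0.0546 m along the rod.
Components: V_Px = −rω sinθ − a·ω_rod·sinφ = -19.141 m/s;  V_Py = rω cosθ + a·ω_rod·cosφ = -12.645 m/s.
|V_P| = √(V_Px² + V_Py²) = 22.941 m/s.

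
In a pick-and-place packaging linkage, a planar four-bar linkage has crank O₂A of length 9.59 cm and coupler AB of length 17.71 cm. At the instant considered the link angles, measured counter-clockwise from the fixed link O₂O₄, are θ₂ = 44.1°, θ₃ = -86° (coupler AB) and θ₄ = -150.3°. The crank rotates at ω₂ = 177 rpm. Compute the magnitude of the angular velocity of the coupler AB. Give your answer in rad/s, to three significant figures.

2.77

ω₂ = 18.54 rad/s (from 177 rpm).
Differentiating the loop-closure r₂e^{iθ₂}+r₃e^{iθ₃}=r₁+r₄e^{iθ₄} gives r₂ω₂e^{iθ₂}+r₃ω₃e^{iθ₃}=r₄ω₄e^{iθ₄}.
Eliminating the other unknown: ω₃ = r₂ω₂ sin(θ₄−θ₂) / [r₃ sin(θ₃−θ₄)].
Numerator sine = +0.24869; denominator sine = +0.90108.
Result = 0.0959·18.54·(+0.24869) / (0.1771·(+0.90108)) = +2.7701 rad/s; magnitude 2.7701 rad/s.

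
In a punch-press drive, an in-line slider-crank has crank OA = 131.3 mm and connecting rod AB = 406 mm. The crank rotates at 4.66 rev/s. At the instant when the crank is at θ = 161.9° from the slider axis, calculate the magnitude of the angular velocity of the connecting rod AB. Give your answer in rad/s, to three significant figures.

9.05

ω = 29.28 rad/s (converted from 4.66 rev/s).
The rod makes angle φ with the slider axis where L sinφ = r sinθ; differentiating, L cosφ·φ̇ = r ω cosθ.
L cosφ = √(L² − r² sin²θ) = 0.40395 m.
|ω_rod| = r ω |cosθ| / √(L² − r² sin²θ) = 0.1313·29.28·0.95052/0.40395 = 9.0462 rad/s.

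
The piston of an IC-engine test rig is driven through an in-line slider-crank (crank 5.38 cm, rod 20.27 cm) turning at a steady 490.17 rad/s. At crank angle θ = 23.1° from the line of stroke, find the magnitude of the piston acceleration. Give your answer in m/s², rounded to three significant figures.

ω = 490.2 rad/s
x(θ) = r cosθ + √(L² − r² sin²θ); with ω constant, a = ω²·d²x/dθ².
d²x/dθ² = −r cosθ − r²(cos2θ)/√u − r⁴ sin²2θ/(4u^{3/2}),  u = L² − r² sin²θ = 0.0406418 m².
Substituting r = 0.0538 m, L = 0.2027 m, θ = 23.1°: d²x/dθ² = -0.059557 m.
a = ω²·d²x/dθ² = (490.2)²·(-0.059557) = -14310 m/s²;  |a| = 14310 m/s².

14300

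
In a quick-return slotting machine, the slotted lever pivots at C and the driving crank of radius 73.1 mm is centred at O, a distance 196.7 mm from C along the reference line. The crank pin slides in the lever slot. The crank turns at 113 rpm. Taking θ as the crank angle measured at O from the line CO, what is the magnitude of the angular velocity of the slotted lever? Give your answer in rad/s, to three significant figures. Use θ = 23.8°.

3.11

ω = 11.83 rad/s (from 113 rpm).
Crank pin A relative to C: A = (d + r cosθ, r sinθ); lever angle φ = atan2(r sinθ, d + r cosθ).
Differentiating tanφ: φ̇ = rω(d cosθ + r)/(d² + r² + 2dr cosθ).
d² + r² + 2dr cosθ = |CA|² = 0.0703465 m²;  d cosθ + r = +0.25307 m.
|ω_lever| = |0.0731·11.83·+0.25307| / 0.0703465 = 3.1119 rad/s.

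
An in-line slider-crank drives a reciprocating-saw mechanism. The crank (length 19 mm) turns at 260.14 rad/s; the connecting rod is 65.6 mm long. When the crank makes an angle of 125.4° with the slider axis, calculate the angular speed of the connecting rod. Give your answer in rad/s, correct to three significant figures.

44.9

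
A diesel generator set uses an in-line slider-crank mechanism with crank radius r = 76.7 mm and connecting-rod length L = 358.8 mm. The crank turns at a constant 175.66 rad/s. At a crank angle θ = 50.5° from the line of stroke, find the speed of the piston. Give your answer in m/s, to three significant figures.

11.8

ω = 175.7 rad/s
For an in-line slider-crank, x = r cosθ + √(L² − r² sin²θ), so v = −rω sinθ·[1 + r cosθ/√(L² − r² sin²θ)].
With r = 0.0767 m, L = 0.3588 m, θ = 50.5°: √(L² − r² sin²θ) = 0.35389 m.
v = −0.0767·175.7·0.77162·[1 + 0.0767·0.63608/0.35389] = -11.829 m/s.
|v| = 11.829 m/s.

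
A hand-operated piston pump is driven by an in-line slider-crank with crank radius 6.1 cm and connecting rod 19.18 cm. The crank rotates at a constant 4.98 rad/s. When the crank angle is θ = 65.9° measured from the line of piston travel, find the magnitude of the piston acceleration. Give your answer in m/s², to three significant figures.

ω = 4.98 rad/s
x(θ) = r cosθ + √(L² − r² sin²θ); with ω constant, a = ω²·d²x/dθ².
d²x/dθ² = −r cosθ − r²(cos2θ)/√u − r⁴ sin²2θ/(4u^{3/2}),  u = L² − r² sin²θ = 0.0336867 m².
Substituting r = 0.061 m, L = 0.1918 m, θ = 65.9°: d²x/dθ² = -0.011706 m.
a = ω²·d²x/dθ² = (4.98)²·(-0.011706) = -0.29032 m/s²;  |a| = 0.29032 m/s².

0.290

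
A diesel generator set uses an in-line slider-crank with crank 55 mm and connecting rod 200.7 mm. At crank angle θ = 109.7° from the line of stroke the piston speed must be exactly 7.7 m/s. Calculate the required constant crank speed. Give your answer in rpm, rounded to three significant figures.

For an in-line slider-crank, |v_piston| = rω|sinθ|·[1 + r cosθ/√(L² − r² sin²θ)].
With r = 0.055 m, L = 0.2007 m, θ = 109.7°: the bracketed kinematic factor |dx/dθ| = 0.04683 m.
ω = v/|dx/dθ| = 7.7/0.04683 = 164.43 rad/s.
N = 60ω/(2π) = 1570.1 rpm.

1570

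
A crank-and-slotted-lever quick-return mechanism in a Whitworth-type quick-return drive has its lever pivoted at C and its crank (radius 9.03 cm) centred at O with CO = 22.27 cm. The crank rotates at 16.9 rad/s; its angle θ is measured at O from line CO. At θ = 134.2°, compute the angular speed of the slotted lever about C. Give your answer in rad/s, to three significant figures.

3.34

ω = 16.9 rad/s
Crank pin A relative to C: A = (d + r cosθ, r sinθ); lever angle φ = atan2(r sinθ, d + r cosθ).
Differentiating tanφ: φ̇ = rω(d cosθ + r)/(d² + r² + 2dr cosθ).
d² + r² + 2dr cosθ = |CA|² = 0.0297097 m²;  d cosθ + r = -0.064959 m.
|ω_lever| = |0.0903·16.9·-0.064959| / 0.0297097 = 3.3367 rad/s.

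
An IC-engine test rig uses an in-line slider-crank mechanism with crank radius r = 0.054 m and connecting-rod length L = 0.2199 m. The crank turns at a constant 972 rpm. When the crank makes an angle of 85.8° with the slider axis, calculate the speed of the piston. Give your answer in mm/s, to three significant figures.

5580

ω = 2π·972/60 = 101.8 rad/s
For an in-line slider-crank, x = r cosθ + √(L² − r² sin²θ), so v = −rω sinθ·[1 + r cosθ/√(L² − r² sin²θ)].
With r = 0.054 m, L = 0.2199 m, θ = 85.8°: √(L² − r² sin²θ) = 0.2132 m.
v = −0.054·101.8·0.99731·[1 + 0.054·0.07324/0.2132] = -5.5835 m/s.
|v| = 5.5835 m/s = 5583.5 mm/s.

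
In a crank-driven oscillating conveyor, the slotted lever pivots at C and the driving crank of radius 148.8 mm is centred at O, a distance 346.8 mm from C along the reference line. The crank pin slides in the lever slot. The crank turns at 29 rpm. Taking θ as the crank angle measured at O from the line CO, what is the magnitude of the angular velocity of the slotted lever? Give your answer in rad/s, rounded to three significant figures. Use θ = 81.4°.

0.574

ω = 3.037 rad/s (from 29 rpm).
Crank pin A relative to C: A = (d + r cosθ, r sinθ); lever angle φ = atan2(r sinθ, d + r cosθ).
Differentiating tanφ: φ̇ = rω(d cosθ + r)/(d² + r² + 2dr cosθ).
d² + r² + 2dr cosθ = |CA|² = 0.157845 m²;  d cosθ + r = +0.20066 m.
|ω_lever| = |0.1488·3.037·+0.20066| / 0.157845 = 0.57446 rad/s.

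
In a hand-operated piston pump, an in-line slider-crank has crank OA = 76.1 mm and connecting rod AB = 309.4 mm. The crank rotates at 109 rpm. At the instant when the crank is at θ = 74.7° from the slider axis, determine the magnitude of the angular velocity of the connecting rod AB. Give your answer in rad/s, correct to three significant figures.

0.763

ω = 11.41 rad/s (converted from 109 rpm).
The rod makes angle φ with the slider axis where L sinφ = r sinθ; differentiating, L cosφ·φ̇ = r ω cosθ.
L cosφ = √(L² − r² sin²θ) = 0.30057 m.
|ω_rod| = r ω |cosθ| / √(L² − r² sin²θ) = 0.0761·11.41·0.26387/0.30057 = 0.76259 rad/s.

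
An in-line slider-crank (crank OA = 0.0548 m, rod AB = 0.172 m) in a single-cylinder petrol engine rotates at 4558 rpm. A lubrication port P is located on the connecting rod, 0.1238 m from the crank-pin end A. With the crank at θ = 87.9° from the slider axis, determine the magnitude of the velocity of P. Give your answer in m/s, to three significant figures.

ω = 477.3 rad/s.  Crank-pin speed |V_A| = rω = 26.157 m/s, perpendicular to OA.
Rod angle: sinφ = −(r/L) sinθ ⇒ φ = -18.566°; ω_rod = −rω cosθ/√(L²−r²sin²θ) = -5.8785 rad/s.
V_P = V_A + ω_rod × AP, with AP = 0.1238 m along the rod.
Components: V_Px = −rω sinθ − a·ω_rod·sinφ = -26.371 m/s;  V_Py = rω cosθ + a·ω_rod·cosφ = +0.2686 m/s.
|V_P| = √(V_Px² + V_Py²) = 26.372 m/s.

26.4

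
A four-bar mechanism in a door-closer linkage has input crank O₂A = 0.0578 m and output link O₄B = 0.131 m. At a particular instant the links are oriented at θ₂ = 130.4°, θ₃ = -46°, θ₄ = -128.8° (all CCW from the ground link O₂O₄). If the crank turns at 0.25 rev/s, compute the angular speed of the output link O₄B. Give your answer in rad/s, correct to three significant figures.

0.0439

ω₂ = 1.571 rad/s (from 0.25 rev/s).
Differentiating the loop-closure r₂e^{iθ₂}+r₃e^{iθ₃}=r₁+r₄e^{iθ₄} gives r₂ω₂e^{iθ₂}+r₃ω₃e^{iθ₃}=r₄ω₄e^{iθ₄}.
Eliminating the other unknown: ω₄ = r₂ω₂ sin(θ₂−θ₃) / [r₄ sin(θ₄−θ₃)].
Numerator sine = +0.06279; denominator sine = -0.99211.
Result = 0.0578·1.571·(+0.06279) / (0.131·(-0.99211)) = -0.043864 rad/s; magnitude 0.043864 rad/s.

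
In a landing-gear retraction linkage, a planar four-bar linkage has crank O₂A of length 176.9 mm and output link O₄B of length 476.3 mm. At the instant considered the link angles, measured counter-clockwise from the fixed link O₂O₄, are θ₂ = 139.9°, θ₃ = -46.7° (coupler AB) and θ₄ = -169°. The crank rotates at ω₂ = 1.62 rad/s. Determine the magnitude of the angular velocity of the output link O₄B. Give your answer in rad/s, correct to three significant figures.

0.0818

ω₂ = 1.62 rad/s
Differentiating the loop-closure r₂e^{iθ₂}+r₃e^{iθ₃}=r₁+r₄e^{iθ₄} gives r₂ω₂e^{iθ₂}+r₃ω₃e^{iθ₃}=r₄ω₄e^{iθ₄}.
Eliminating the other unknown: ω₄ = r₂ω₂ sin(θ₂−θ₃) / [r₄ sin(θ₄−θ₃)].
Numerator sine = -0.11494; denominator sine = -0.84526.
Result = 0.1769·1.62·(-0.11494) / (0.4763·(-0.84526)) = +0.081815 rad/s; magnitude 0.081815 rad/s.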